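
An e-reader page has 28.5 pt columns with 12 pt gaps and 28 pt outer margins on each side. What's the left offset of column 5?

190 pt

Column 5 starts at margin + 4·(column + gutter) = 28 + 4·40.5 = 190 pt.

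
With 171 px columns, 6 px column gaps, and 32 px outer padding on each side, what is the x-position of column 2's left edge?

209 px

Before column 2: the margin + 1 column + 1 column gap.
Offset = 32 + 1·(171 + 6) = 32 + 177 = 209 px.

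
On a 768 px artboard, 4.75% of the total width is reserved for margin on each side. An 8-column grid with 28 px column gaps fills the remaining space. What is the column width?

62.38 px

768 × (1 − 2·4.75%) = 768 × 90.5% = 695.04 px for the columns.
695.04 − 7·28 = 499.04; ÷8 gives c = 62.38 px.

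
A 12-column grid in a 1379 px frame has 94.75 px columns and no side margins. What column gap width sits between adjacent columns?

22 px

12·94.75 + 11g = 1379 → 11g = 242 → g = 22 px.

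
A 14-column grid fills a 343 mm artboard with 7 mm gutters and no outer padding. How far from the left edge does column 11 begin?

14 columns + 13 gutters: 14c + 13·7 = 343.
14c = 343 − 91 = 252, so c = 18 mm.
Before column 11: 10 columns + 10 gutters.
Offset = 10·(18 + 7) = 10·25 = 250 mm.

250 mm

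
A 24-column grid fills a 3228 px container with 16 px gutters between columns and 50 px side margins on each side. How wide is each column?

Take off 100 px of margins, leaving 3128 px.
Subtracting 23 gutters of 16 leaves 2760 for 24 columns, so c = 115 px.

115 px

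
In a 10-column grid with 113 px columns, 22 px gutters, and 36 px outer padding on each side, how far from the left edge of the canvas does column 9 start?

1116 px

Each column+gutter stride is 135 px; 8 of them past the 36 px margin is 36 + 1080 = 1116 px.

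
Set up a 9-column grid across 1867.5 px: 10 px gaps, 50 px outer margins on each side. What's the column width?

Take off 100 px of margins, leaving 1767.5 px.
9 columns + 8 gaps: 9c + 8·10 = 1767.5.
9c = 1767.5 − 80 = 1687.5, so c = 187.5 px.

187.5 px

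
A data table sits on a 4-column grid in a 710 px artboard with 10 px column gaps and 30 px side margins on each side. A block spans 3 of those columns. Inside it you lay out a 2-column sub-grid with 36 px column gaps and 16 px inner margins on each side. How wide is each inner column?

Take off 60 px of margins, leaving 650 px.
4c + 3·10 = 650 → 4c = 620 → c = 155 px.
3 columns plus 2 column gaps: 465 + 20 = 485 px.
Inner content = 485 − 2·16 = 453 px.
Subtracting 1 column gap of 36 leaves 417 for 2 columns, so d = 208.5 px.

208.5 px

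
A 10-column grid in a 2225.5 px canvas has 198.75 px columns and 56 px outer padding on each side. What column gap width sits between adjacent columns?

14 px

Take off 112 px of margins, leaving 2113.5 px.
10·198.75 + 9g = 2113.5 → 9g = 126 → g = 14 px.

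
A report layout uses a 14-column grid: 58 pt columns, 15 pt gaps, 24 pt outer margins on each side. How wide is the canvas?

1055 pt

Adding margins, columns and gutters: 48 + 812 + 195 = 1055 pt.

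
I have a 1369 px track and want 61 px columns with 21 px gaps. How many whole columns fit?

16 columns

16 columns: 16·61 + 15·21 = 1291 px ≤ 1369.
17 columns: 1373 px > 1369. So 16.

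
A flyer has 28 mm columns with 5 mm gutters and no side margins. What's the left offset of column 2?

Before column 2: 1 column + 1 gutter.
Offset = 1·(28 + 5) = 1·33 = 33 mm.

33 mm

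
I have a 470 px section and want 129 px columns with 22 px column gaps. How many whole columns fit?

3 columns

k columns need k·129 + (k−1)·22 = k·151 − 22.
k·151 − 22 ≤ 470 → k ≤ 492 / 151 ≈ 3.26, so k = 3.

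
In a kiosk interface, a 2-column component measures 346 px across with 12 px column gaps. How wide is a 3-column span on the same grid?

525 px

2c + 1·12 = 346 → 2c = 334 → c = 167 px.
3-column span = 3·167 + 2·12 = 525 px.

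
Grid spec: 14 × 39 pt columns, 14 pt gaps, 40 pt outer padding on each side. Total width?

Canvas = 2·40 + 14·39 + 13·14 = 80 + 546 + 182 = 808 pt.

808 pt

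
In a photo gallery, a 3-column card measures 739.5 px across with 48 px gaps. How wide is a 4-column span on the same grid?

1002 px

3c + 2·48 = 739.5 → 3c = 643.5 → c = 214.5 px.
4-column span = 4·214.5 + 3·48 = 1002 px.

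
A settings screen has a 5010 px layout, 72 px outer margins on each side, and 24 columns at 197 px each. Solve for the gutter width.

Content width = 5010 − 2·72 = 4866 px.
Columns use 4728 px, leaving 138 px across 23 gutters = 6 px each.

6 px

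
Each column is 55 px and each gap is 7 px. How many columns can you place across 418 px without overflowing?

6 columns

k columns need k·55 + (k−1)·7 = k·62 − 7.
k·62 − 7 ≤ 418 → k ≤ 425 / 62 ≈ 6.85, so k = 6.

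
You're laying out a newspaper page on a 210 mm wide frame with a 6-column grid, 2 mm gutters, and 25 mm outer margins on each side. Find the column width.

25 mm

Content width = 210 − 2·25 = 160 mm.
6 columns + 5 gutters: 6c + 5·2 = 160.
6c = 160 − 10 = 150, so c = 25 mm.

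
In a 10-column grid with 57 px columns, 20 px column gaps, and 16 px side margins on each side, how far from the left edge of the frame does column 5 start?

324 px

Before column 5: the margin + 4 columns + 4 column gaps.
Offset = 16 + 4·(57 + 20) = 16 + 308 = 324 px.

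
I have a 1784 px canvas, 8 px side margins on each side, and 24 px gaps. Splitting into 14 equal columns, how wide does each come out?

Take off 16 px of margins, leaving 1768 px.
1768 − 13·24 = 1456; ÷14 gives c = 104 px.

104 px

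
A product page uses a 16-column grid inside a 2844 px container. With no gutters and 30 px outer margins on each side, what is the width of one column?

174 px

Content width = 2844 − 2·30 = 2784 px.
With no gutters, each column is 2784/16 = 174 px.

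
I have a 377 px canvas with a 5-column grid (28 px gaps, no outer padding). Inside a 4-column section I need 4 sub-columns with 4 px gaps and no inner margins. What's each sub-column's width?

71 px

Subtracting 4 gaps of 28 leaves 265 for 5 columns, so c = 53 px.
Span of 4: 4·53 + 3·28 = 212 + 84 = 296 px.
4 columns + 3 gaps: 4d + 3·4 = 296.
4d = 296 − 12 = 284, so d = 71 px.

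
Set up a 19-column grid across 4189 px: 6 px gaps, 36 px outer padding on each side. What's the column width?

Inside the margins: 4189 − 72 = 4117 px.
19 columns + 18 gaps: 19c + 18·6 = 4117.
19c = 4117 − 108 = 4009, so c = 211 px.

211 px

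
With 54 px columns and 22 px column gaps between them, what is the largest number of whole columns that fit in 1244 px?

k columns need k·54 + (k−1)·22 = k·76 − 22.
k·76 − 22 ≤ 1244 → k ≤ 1266 / 76 ≈ 16.66, so k = 16.

16 columns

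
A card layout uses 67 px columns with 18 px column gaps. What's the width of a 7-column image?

577 px

7-column span = 7·67 + 6·18 = 577 px.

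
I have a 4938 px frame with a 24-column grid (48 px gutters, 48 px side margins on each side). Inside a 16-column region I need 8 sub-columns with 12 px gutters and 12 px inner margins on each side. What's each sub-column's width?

388 px

Subtract both margins: 4938 − 2·48 = 4842 px.
Subtracting 23 gutters of 48 leaves 3738 for 24 columns, so c = 155.75 px.
Span of 16: 16·155.75 + 15·48 = 2492 + 720 = 3212 px.
Inner content = 3212 − 2·12 = 3188 px.
Subtracting 7 gutters of 12 leaves 3104 for 8 columns, so d = 388 px.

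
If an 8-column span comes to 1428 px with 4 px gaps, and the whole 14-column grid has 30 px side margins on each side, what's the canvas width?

2562 px

1428 − 7·4 = 1400; ÷8 gives c = 175 px.
Canvas = 2·30 + 14·175 + 13·4 = 60 + 2450 + 52 = 2562 px.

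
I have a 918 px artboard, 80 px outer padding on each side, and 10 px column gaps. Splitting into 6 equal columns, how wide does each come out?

118 px

Inside the margins: 918 − 160 = 758 px.
6 columns + 5 column gaps: 6c + 5·10 = 758.
6c = 758 − 50 = 708, so c = 118 px.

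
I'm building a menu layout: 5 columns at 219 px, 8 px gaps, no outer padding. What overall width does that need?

1127 px

Summing: 1095 + 32 = 1127 px.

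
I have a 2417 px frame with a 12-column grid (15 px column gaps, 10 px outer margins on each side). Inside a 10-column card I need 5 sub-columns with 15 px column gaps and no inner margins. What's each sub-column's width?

387 px

Outer content = 2417 − 2·10 = 2397 px.
2397 − 11·15 = 2232; ÷12 gives c = 186 px.
10-column span = 10·186 + 9·15 = 1995 px.
5d + 4·15 = 1995 → 5d = 1935 → d = 387 px.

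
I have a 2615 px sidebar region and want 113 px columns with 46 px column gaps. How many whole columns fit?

Each extra column adds 113 + 46 = 159 px.
(2615 + 46) / 159 = 16.74, so 16 columns fit.

16 columns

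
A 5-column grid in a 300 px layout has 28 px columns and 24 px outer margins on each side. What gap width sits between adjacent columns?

Take off 48 px of margins, leaving 252 px.
5·28 + 4g = 252 → 4g = 112 → g = 28 px.

28 px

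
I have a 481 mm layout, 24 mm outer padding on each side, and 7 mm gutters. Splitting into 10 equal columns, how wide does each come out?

Content width = 481 − 2·24 = 433 mm.
10 columns + 9 gutters: 10c + 9·7 = 433.
10c = 433 − 63 = 370, so c = 37 mm.

37 mm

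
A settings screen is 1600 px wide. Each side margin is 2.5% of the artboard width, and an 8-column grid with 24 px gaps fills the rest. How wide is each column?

1600 × (1 − 2·2.5%) = 1600 × 95% = 1520 px for the columns.
8c + 7·24 = 1520 → 8c = 1352 → c = 169 px.

169 px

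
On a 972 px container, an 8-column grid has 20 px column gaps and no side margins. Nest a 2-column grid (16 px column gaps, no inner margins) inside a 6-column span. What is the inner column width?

354 px

8c + 7·20 = 972 → 8c = 832 → c = 104 px.
6-column span = 6·104 + 5·20 = 724 px.
724 − 1·16 = 708; ÷2 gives d = 354 px.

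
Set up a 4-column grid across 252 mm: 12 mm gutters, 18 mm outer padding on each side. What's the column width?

Subtract both margins: 252 − 2·18 = 216 mm.
4 columns + 3 gutters: 4c + 3·12 = 216.
4c = 216 − 36 = 180, so c = 45 mm.

45 mm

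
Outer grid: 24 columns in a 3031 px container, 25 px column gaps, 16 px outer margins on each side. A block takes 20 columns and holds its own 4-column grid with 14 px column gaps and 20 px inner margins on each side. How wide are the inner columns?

Outer content = 3031 − 2·16 = 2999 px.
24c + 23·25 = 2999 → 24c = 2424 → c = 101 px.
20-column span = 20·101 + 19·25 = 2495 px.
Inner content = 2495 − 2·20 = 2455 px.
4d + 3·14 = 2455 → 4d = 2413 → d = 603.25 px.

603.25 px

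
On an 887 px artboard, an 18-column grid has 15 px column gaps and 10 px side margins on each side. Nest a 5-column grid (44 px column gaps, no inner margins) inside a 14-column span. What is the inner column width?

Inside the margins: 887 − 20 = 867 px.
867 − 17·15 = 612; ÷18 gives c = 34 px.
Span of 14: 14·34 + 13·15 = 476 + 195 = 671 px.
Subtracting 4 column gaps of 44 leaves 495 for 5 columns, so d = 99 px.

99 px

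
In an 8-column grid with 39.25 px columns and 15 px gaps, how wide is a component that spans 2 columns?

93.5 px

2-column span = 2·39.25 + 1·15 = 93.5 px.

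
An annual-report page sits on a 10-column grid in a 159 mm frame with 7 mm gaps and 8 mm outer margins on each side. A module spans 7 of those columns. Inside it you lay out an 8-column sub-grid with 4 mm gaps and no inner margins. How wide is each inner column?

Subtract both margins: 159 − 2·8 = 143 mm.
Subtracting 9 gaps of 7 leaves 80 for 10 columns, so c = 8 mm.
7 columns plus 6 gaps: 56 + 42 = 98 mm.
98 − 7·4 = 70; ÷8 gives d = 8.75 mm.

8.75 mm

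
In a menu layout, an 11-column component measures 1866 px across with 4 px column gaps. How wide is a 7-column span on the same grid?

Subtracting 10 column gaps of 4 leaves 1826 for 11 columns, so c = 166 px.
7 columns plus 6 column gaps: 1162 + 24 = 1186 px.

1186 px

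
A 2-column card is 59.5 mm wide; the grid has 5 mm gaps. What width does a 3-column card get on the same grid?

91.75 mm

Subtracting 1 gap of 5 leaves 54.5 for 2 columns, so c = 27.25 mm.
3 columns plus 2 gaps: 81.75 + 10 = 91.75 mm.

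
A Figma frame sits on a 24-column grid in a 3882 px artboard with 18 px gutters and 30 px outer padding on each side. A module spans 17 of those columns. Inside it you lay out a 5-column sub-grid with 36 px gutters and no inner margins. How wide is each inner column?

511.6 px

Subtract both margins: 3882 − 2·30 = 3822 px.
24c + 23·18 = 3822 → 24c = 3408 → c = 142 px.
17 columns plus 16 gutters: 2414 + 288 = 2702 px.
5d + 4·36 = 2702 → 5d = 2558 → d = 511.6 px.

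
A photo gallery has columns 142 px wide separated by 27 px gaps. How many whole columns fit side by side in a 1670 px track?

10 columns

k columns need k·142 + (k−1)·27 = k·169 − 27.
k·169 − 27 ≤ 1670 → k ≤ 1697 / 169 ≈ 10.04, so k = 10.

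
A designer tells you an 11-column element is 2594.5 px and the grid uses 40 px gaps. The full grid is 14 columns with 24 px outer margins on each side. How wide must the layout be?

11 columns + 10 gaps: 11c + 10·40 = 2594.5.
11c = 2594.5 − 400 = 2194.5, so c = 199.5 px.
Adding margins, columns and gutters: 48 + 2793 + 520 = 3361 px.

3361 px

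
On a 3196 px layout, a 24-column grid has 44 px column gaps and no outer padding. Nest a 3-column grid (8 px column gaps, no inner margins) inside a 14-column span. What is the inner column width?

3196 − 23·44 = 2184; ÷24 gives c = 91 px.
Span of 14: 14·91 + 13·44 = 1274 + 572 = 1846 px.
3d + 2·8 = 1846 → 3d = 1830 → d = 610 px.

610 px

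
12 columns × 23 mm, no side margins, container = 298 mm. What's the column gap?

Columns use 276 mm, leaving 22 mm across 11 column gaps = 2 mm each.

2 mm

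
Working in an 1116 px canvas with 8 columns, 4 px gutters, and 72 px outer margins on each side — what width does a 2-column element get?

240 px

Inside the margins: 1116 − 144 = 972 px.
Subtracting 7 gutters of 4 leaves 944 for 8 columns, so c = 118 px.
Span of 2: 2·118 + 1·4 = 236 + 4 = 240 px.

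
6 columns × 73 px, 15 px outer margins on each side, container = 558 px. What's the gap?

Take off 30 px of margins, leaving 528 px.
6 columns take 6·73 = 438 px; remaining 90 splits into 5 gaps.
g = 90 / 5 = 18 px.

18 px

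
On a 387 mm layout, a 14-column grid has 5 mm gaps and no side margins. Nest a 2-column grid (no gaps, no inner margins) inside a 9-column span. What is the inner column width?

14c + 13·5 = 387 → 14c = 322 → c = 23 mm.
9 columns plus 8 gaps: 207 + 40 = 247 mm.
2d = 247 → d = 123.5 mm.

123.5 mm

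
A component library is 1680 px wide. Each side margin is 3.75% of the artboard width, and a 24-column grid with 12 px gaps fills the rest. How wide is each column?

Each margin = 3.75% of 1680 = 63 px; content = 1680 − 2·63 = 1554 px.
Subtracting 23 gaps of 12 leaves 1278 for 24 columns, so c = 53.25 px.

53.25 px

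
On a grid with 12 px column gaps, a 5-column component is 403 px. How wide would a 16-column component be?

5 columns + 4 column gaps: 5c + 4·12 = 403.
5c = 403 − 48 = 355, so c = 71 px.
Span of 16: 16·71 + 15·12 = 1136 + 180 = 1316 px.

1316 px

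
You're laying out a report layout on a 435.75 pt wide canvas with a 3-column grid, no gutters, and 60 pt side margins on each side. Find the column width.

Take off 120 pt of margins, leaving 315.75 pt.
With no gutters, each column is 315.75/3 = 105.25 pt.

105.25 pt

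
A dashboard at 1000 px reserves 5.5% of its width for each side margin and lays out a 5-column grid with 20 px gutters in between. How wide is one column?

1000 × (1 − 2·5.5%) = 1000 × 89% = 890 px for the columns.
5c + 4·20 = 890 → 5c = 810 → c = 162 px.

162 px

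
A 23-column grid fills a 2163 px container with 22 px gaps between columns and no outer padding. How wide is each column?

23c + 22·22 = 2163 → 23c = 1679 → c = 73 px.

73 px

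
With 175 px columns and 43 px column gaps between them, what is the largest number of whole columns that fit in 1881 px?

8 columns

8 columns: 8·175 + 7·43 = 1701 px ≤ 1881.
9 columns: 1919 px > 1881. So 8.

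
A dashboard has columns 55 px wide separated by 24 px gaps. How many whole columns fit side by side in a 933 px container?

Each extra column adds 55 + 24 = 79 px.
(933 + 24) / 79 = 12.11, so 12 columns fit.

12 columns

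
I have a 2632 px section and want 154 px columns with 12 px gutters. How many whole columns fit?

15 columns

Each extra column adds 154 + 12 = 166 px.
(2632 + 12) / 166 = 15.93, so 15 columns fit.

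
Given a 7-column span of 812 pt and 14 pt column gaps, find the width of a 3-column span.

340 pt

812 − 6·14 = 728; ÷7 gives c = 104 pt.
3 columns plus 2 column gaps: 312 + 28 = 340 pt.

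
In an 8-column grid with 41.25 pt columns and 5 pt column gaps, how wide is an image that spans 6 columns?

272.5 pt

Span of 6: 6·41.25 + 5·5 = 247.5 + 25 = 272.5 pt.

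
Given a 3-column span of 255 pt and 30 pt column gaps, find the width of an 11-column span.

3c + 2·30 = 255 → 3c = 195 → c = 65 pt.
11 columns plus 10 column gaps: 715 + 300 = 1015 pt.

1015 pt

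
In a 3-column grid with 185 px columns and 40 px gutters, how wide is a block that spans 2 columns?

410 px

2 columns plus 1 gutter: 370 + 40 = 410 px.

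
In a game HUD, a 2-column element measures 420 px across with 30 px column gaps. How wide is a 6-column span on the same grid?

1320 px

2c + 1·30 = 420 → 2c = 390 → c = 195 px.
Span of 6: 6·195 + 5·30 = 1170 + 150 = 1320 px.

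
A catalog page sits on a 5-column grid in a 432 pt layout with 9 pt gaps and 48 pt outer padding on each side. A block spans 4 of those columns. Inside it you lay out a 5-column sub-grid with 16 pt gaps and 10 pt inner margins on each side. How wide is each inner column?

Subtract both margins: 432 − 2·48 = 336 pt.
5 columns + 4 gaps: 5c + 4·9 = 336.
5c = 336 − 36 = 300, so c = 60 pt.
4 columns plus 3 gaps: 240 + 27 = 267 pt.
Inner content = 267 − 2·10 = 247 pt.
5 columns + 4 gaps: 5d + 4·16 = 247.
5d = 247 − 64 = 183, so d = 36.6 pt.

36.6 pt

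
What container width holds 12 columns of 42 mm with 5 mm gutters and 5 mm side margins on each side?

569 mm

Container = 2·5 + 12·42 + 11·5 = 10 + 504 + 55 = 569 mm.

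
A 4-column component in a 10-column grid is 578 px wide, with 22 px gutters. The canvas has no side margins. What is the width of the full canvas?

1478 px

578 − 3·22 = 512; ÷4 gives c = 128 px.
Canvas = 10·128 + 9·22 = 1280 + 198 = 1478 px.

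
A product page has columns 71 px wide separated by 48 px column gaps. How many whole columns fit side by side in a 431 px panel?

4 columns

k columns need k·71 + (k−1)·48 = k·119 − 48.
k·119 − 48 ≤ 431 → k ≤ 479 / 119 ≈ 4.03, so k = 4.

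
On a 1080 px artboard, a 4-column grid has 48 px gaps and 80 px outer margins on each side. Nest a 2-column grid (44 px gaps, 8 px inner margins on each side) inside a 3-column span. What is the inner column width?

Outer content = 1080 − 2·80 = 920 px.
920 − 3·48 = 776; ÷4 gives c = 194 px.
3 columns plus 2 gaps: 582 + 96 = 678 px.
Inner content = 678 − 2·8 = 662 px.
2 columns + 1 gap: 2d + 1·44 = 662.
2d = 662 − 44 = 618, so d = 309 px.

309 px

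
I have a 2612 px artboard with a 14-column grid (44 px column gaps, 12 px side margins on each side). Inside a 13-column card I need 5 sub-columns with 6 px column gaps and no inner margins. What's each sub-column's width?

Take off 24 px of margins, leaving 2588 px.
14 columns + 13 column gaps: 14c + 13·44 = 2588.
14c = 2588 − 572 = 2016, so c = 144 px.
Span of 13: 13·144 + 12·44 = 1872 + 528 = 2400 px.
Subtracting 4 column gaps of 6 leaves 2376 for 5 columns, so d = 475.2 px.

475.2 px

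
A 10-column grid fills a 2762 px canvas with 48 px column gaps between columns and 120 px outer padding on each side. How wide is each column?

Content width = 2762 − 2·120 = 2522 px.
2522 − 9·48 = 2090; ÷10 gives c = 209 px.

209 px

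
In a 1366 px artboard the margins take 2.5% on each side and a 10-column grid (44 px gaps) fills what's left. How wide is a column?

Each margin = 2.5% of 1366 = 34.15 px; content = 1366 − 2·34.15 = 1297.7 px.
10 columns + 9 gaps: 10c + 9·44 = 1297.7.
10c = 1297.7 − 396 = 901.7, so c = 90.17 px.

90.17 px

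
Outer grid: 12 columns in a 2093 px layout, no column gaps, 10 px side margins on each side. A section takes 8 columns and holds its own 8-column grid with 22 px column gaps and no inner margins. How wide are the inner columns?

Outer content = 2093 − 2·10 = 2073 px.
With no column gaps, each column is 2073/12 = 172.75 px.
8-column span = 8·172.75 = 1382 px.
Subtracting 7 column gaps of 22 leaves 1228 for 8 columns, so d = 153.5 px.

153.5 px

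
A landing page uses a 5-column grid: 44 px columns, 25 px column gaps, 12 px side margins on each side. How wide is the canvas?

Total width: 2·12 + 5·44 + 4·25 = 344 px.

344 px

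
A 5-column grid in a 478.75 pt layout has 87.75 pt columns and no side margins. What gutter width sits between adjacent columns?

5·87.75 + 4g = 478.75 → 4g = 40 → g = 10 pt.

10 pt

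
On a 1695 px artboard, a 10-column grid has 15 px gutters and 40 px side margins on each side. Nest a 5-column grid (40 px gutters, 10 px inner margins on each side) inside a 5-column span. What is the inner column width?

124 px

Take off 80 px of margins, leaving 1615 px.
10 columns + 9 gutters: 10c + 9·15 = 1615.
10c = 1615 − 135 = 1480, so c = 148 px.
5-column span = 5·148 + 4·15 = 800 px.
Inner content = 800 − 2·10 = 780 px.
Subtracting 4 gutters of 40 leaves 620 for 5 columns, so d = 124 px.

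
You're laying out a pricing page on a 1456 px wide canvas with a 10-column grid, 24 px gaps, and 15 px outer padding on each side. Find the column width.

Content width = 1456 − 2·15 = 1426 px.
10c + 9·24 = 1426 → 10c = 1210 → c = 121 px.

121 px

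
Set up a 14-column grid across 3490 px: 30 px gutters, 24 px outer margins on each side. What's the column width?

218 px

Subtract both margins: 3490 − 2·24 = 3442 px.
14 columns + 13 gutters: 14c + 13·30 = 3442.
14c = 3442 − 390 = 3052, so c = 218 px.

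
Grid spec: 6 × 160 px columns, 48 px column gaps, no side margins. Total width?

Summing: 960 + 240 = 1200 px.

1200 px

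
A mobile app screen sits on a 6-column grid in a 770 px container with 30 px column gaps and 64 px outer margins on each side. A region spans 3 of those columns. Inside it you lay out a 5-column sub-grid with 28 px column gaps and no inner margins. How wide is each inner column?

Outer content = 770 − 2·64 = 642 px.
6c + 5·30 = 642 → 6c = 492 → c = 82 px.
Span of 3: 3·82 + 2·30 = 246 + 60 = 306 px.
5 columns + 4 column gaps: 5d + 4·28 = 306.
5d = 306 − 112 = 194, so d = 38.8 px.

38.8 px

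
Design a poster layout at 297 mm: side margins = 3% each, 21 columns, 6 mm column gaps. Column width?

297 × (1 − 2·3%) = 297 × 94% = 279.18 mm for the columns.
279.18 − 20·6 = 159.18; ÷21 gives c = 7.58 mm.

7.58 mm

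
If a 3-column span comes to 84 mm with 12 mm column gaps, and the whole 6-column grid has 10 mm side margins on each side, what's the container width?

3c + 2·12 = 84 → 3c = 60 → c = 20 mm.
Adding margins, columns and gutters: 20 + 120 + 60 = 200 mm.

200 mm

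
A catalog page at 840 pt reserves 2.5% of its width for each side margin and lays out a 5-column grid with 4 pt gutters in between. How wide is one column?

Margins: 2.5% × 840 = 21 pt each, so content = 840 − 42 = 798 pt.
798 − 4·4 = 782; ÷5 gives c = 156.4 pt.

156.4 pt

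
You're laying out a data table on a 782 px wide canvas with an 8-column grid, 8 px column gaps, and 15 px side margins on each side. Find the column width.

87 px

Inside the margins: 782 − 30 = 752 px.
8 columns + 7 column gaps: 8c + 7·8 = 752.
8c = 752 − 56 = 696, so c = 87 px.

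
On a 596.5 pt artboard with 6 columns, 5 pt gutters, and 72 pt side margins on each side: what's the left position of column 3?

224.5 pt

Take off 144 pt of margins, leaving 452.5 pt.
452.5 − 5·5 = 427.5; ÷6 gives c = 71.25 pt.
Before column 3: the margin + 2 columns + 2 gutters.
Offset = 72 + 2·(71.25 + 5) = 72 + 152.5 = 224.5 pt.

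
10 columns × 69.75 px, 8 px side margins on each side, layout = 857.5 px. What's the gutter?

16 px

Content width = 857.5 − 2·8 = 841.5 px.
10·69.75 + 9g = 841.5 → 9g = 144 → g = 16 px.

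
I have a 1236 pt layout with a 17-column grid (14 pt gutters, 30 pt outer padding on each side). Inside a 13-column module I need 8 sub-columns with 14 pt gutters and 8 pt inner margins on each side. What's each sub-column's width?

Take off 60 pt of margins, leaving 1176 pt.
1176 − 16·14 = 952; ÷17 gives c = 56 pt.
Span of 13: 13·56 + 12·14 = 728 + 168 = 896 pt.
Inner content = 896 − 2·8 = 880 pt.
880 − 7·14 = 782; ÷8 gives d = 97.75 pt.

97.75 pt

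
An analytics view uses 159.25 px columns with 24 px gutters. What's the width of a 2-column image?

2 columns plus 1 gutter: 318.5 + 24 = 342.5 px.

342.5 px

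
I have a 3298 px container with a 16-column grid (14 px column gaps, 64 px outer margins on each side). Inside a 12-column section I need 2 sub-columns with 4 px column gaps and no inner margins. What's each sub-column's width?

1185 px

Inside the margins: 3298 − 128 = 3170 px.
16c + 15·14 = 3170 → 16c = 2960 → c = 185 px.
12 columns plus 11 column gaps: 2220 + 154 = 2374 px.
2d + 1·4 = 2374 → 2d = 2370 → d = 1185 px.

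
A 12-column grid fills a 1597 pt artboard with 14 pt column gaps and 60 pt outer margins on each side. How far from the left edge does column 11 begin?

1302.5 pt

Content = 1597 − 2·60 = 1477 pt.
Subtracting 11 column gaps of 14 leaves 1323 for 12 columns, so c = 110.25 pt.
Column 11 starts at margin + 10·(column + gutter) = 60 + 10·124.25 = 1302.5 pt.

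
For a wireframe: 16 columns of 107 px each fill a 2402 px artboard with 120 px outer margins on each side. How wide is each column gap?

Subtract both margins: 2402 − 2·120 = 2162 px.
16·107 + 15g = 2162 → 15g = 450 → g = 30 px.

30 px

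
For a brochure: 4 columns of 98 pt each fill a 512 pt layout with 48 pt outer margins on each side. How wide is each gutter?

8 pt

Inside the margins: 512 − 96 = 416 pt.
4·98 + 3g = 416 → 3g = 24 → g = 8 pt.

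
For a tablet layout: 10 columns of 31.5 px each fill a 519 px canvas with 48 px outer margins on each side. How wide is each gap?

12 px

Take off 96 px of margins, leaving 423 px.
Columns use 315 px, leaving 108 px across 9 gaps = 12 px each.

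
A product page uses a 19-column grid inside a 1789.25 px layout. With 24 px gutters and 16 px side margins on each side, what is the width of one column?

69.75 px

Content width = 1789.25 − 2·16 = 1757.25 px.
1757.25 − 18·24 = 1325.25; ÷19 gives c = 69.75 px.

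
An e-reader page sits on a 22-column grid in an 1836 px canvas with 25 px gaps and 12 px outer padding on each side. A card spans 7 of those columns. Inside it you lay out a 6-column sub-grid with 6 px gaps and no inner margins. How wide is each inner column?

88.25 px

Outer content = 1836 − 2·12 = 1812 px.
22 columns + 21 gaps: 22c + 21·25 = 1812.
22c = 1812 − 525 = 1287, so c = 58.5 px.
7 columns plus 6 gaps: 409.5 + 150 = 559.5 px.
Subtracting 5 gaps of 6 leaves 529.5 for 6 columns, so d = 88.25 px.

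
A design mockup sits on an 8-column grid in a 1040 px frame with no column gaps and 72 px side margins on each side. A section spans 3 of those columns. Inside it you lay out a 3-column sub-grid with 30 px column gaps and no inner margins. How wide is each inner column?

Take off 144 px of margins, leaving 896 px.
896 / 8 = 112 px per column.
With no column gaps, 3 columns span 3·112 = 336 px.
3d + 2·30 = 336 → 3d = 276 → d = 92 px.

92 px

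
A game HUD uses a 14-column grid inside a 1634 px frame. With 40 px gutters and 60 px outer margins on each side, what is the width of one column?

Take off 120 px of margins, leaving 1514 px.
14 columns + 13 gutters: 14c + 13·40 = 1514.
14c = 1514 − 520 = 994, so c = 71 px.

71 px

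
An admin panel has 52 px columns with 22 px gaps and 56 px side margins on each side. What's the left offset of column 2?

Column 2 starts at margin + 1·(column + gutter) = 56 + 1·74 = 130 px.

130 px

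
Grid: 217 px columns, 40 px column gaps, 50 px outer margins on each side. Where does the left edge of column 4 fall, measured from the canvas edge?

Column 4 starts at margin + 3·(column + gutter) = 50 + 3·257 = 821 px.

821 px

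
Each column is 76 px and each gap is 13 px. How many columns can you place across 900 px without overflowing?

Each extra column adds 76 + 13 = 89 px.
(900 + 13) / 89 = 10.26, so 10 columns fit.

10 columns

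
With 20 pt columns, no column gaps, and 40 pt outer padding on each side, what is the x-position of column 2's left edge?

Column 2 starts at margin + 1·(column + gutter) = 40 + 1·20 = 60 pt.

60 pt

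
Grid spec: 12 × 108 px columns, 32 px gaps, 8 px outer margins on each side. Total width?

1664 px

Container = 2·8 + 12·108 + 11·32 = 16 + 1296 + 352 = 1664 px.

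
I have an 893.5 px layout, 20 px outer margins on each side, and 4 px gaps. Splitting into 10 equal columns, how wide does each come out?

81.75 px

Take off 40 px of margins, leaving 853.5 px.
10c + 9·4 = 853.5 → 10c = 817.5 → c = 81.75 px.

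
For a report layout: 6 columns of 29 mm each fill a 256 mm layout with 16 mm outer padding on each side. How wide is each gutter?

Take off 32 mm of margins, leaving 224 mm.
6·29 + 5g = 224 → 5g = 50 → g = 10 mm.

10 mm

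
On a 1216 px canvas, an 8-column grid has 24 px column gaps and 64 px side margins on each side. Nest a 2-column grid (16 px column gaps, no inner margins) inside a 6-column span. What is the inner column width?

397 px

Subtract both margins: 1216 − 2·64 = 1088 px.
8 columns + 7 column gaps: 8c + 7·24 = 1088.
8c = 1088 − 168 = 920, so c = 115 px.
6 columns plus 5 column gaps: 690 + 120 = 810 px.
2 columns + 1 column gap: 2d + 1·16 = 810.
2d = 810 − 16 = 794, so d = 397 px.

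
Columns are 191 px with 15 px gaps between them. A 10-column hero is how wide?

10 columns plus 9 gaps: 1910 + 135 = 2045 px.

2045 px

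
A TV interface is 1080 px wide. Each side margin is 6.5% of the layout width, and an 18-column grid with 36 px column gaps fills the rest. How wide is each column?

18.2 px

Each margin = 6.5% of 1080 = 70.2 px; content = 1080 − 2·70.2 = 939.6 px.
939.6 − 17·36 = 327.6; ÷18 gives c = 18.2 px.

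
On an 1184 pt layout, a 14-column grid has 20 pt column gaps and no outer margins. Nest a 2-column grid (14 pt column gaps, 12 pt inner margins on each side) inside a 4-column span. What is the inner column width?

14 columns + 13 column gaps: 14c + 13·20 = 1184.
14c = 1184 − 260 = 924, so c = 66 pt.
4-column span = 4·66 + 3·20 = 324 pt.
Inner content = 324 − 2·12 = 300 pt.
300 − 1·14 = 286; ÷2 gives d = 143 pt.

143 pt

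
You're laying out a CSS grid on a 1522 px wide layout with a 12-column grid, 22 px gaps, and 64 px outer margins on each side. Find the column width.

Take off 128 px of margins, leaving 1394 px.
Subtracting 11 gaps of 22 leaves 1152 for 12 columns, so c = 96 px.

96 px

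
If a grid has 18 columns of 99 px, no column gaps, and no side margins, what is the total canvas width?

1782 px

Total width: 18·99 = 1782 px.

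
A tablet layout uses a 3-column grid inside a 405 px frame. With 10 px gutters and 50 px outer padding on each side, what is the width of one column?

95 px

Subtract both margins: 405 − 2·50 = 305 px.
3c + 2·10 = 305 → 3c = 285 → c = 95 px.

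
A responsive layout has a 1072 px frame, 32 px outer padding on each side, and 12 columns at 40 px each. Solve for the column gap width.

Content width = 1072 − 2·32 = 1008 px.
12 columns take 12·40 = 480 px; remaining 528 splits into 11 column gaps.
g = 528 / 11 = 48 px.

48 px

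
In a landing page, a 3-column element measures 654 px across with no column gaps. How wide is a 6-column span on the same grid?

3c = 654 → c = 218 px.
With no column gaps, 6 columns span 6·218 = 1308 px.

1308 px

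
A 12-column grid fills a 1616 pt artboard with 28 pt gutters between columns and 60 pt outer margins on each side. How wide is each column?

Take off 120 pt of margins, leaving 1496 pt.
1496 − 11·28 = 1188; ÷12 gives c = 99 pt.

99 pt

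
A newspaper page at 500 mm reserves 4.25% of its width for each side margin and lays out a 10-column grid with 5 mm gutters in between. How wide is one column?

41.25 mm

Margins: 4.25% × 500 = 21.25 mm each, so content = 500 − 42.5 = 457.5 mm.
10 columns + 9 gutters: 10c + 9·5 = 457.5.
10c = 457.5 − 45 = 412.5, so c = 41.25 mm.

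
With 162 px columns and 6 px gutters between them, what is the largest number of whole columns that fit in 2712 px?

16 columns

16 columns: 16·162 + 15·6 = 2682 px ≤ 2712.
17 columns: 2850 px > 2712. So 16.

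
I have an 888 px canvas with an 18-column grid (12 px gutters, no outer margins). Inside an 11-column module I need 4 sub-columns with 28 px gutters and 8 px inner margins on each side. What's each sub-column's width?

109.5 px

18c + 17·12 = 888 → 18c = 684 → c = 38 px.
11 columns plus 10 gutters: 418 + 120 = 538 px.
Inner content = 538 − 2·8 = 522 px.
Subtracting 3 gutters of 28 leaves 438 for 4 columns, so d = 109.5 px.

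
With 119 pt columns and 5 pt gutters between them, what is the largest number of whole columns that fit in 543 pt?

4 columns: 4·119 + 3·5 = 491 pt ≤ 543.
5 columns: 615 pt > 543. So 4.

4 columns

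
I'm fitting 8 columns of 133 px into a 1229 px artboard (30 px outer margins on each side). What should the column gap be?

15 px

Take off 60 px of margins, leaving 1169 px.
8 columns take 8·133 = 1064 px; remaining 105 splits into 7 column gaps.
g = 105 / 7 = 15 px.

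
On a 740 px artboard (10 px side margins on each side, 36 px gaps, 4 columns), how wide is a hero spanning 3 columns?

Content width = 740 − 2·10 = 720 px.
4 columns + 3 gaps: 4c + 3·36 = 720.
4c = 720 − 108 = 612, so c = 153 px.
3-column span = 3·153 + 2·36 = 531 px.

531 px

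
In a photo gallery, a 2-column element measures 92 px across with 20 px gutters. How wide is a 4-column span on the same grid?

204 px

Subtracting 1 gutter of 20 leaves 72 for 2 columns, so c = 36 px.
4 columns plus 3 gutters: 144 + 60 = 204 px.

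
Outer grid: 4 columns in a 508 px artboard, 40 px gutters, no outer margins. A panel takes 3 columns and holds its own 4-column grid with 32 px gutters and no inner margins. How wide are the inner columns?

4 columns + 3 gutters: 4c + 3·40 = 508.
4c = 508 − 120 = 388, so c = 97 px.
3-column span = 3·97 + 2·40 = 371 px.
4d + 3·32 = 371 → 4d = 275 → d = 68.75 px.

68.75 px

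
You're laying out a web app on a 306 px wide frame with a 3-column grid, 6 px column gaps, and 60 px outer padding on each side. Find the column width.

Inside the margins: 306 − 120 = 186 px.
186 − 2·6 = 174; ÷3 gives c = 58 px.

58 px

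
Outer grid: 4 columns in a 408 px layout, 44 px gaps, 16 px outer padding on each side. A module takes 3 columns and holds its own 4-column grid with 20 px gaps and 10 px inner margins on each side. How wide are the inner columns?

Inside the margins: 408 − 32 = 376 px.
4 columns + 3 gaps: 4c + 3·44 = 376.
4c = 376 − 132 = 244, so c = 61 px.
3 columns plus 2 gaps: 183 + 88 = 271 px.
Inner content = 271 − 2·10 = 251 px.
251 − 3·20 = 191; ÷4 gives d = 47.75 px.

47.75 px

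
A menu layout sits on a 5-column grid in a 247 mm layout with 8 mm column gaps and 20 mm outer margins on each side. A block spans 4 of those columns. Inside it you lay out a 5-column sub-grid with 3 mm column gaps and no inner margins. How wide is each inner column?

Take off 40 mm of margins, leaving 207 mm.
207 − 4·8 = 175; ÷5 gives c = 35 mm.
Span of 4: 4·35 + 3·8 = 140 + 24 = 164 mm.
5d + 4·3 = 164 → 5d = 152 → d = 30.4 mm.

30.4 mm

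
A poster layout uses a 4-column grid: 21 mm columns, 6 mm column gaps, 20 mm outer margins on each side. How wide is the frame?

Frame = 2·20 + 4·21 + 3·6 = 40 + 84 + 18 = 142 mm.

142 mm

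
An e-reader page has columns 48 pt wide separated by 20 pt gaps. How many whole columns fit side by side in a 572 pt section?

Each extra column adds 48 + 20 = 68 pt.
(572 + 20) / 68 = 8.71, so 8 columns fit.

8 columns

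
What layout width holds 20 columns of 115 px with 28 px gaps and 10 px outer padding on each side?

Total width: 2·10 + 20·115 + 19·28 = 2852 px.

2852 px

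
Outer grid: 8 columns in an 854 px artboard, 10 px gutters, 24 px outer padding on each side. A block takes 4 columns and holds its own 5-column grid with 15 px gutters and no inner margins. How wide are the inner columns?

Subtract both margins: 854 − 2·24 = 806 px.
Subtracting 7 gutters of 10 leaves 736 for 8 columns, so c = 92 px.
4-column span = 4·92 + 3·10 = 398 px.
Subtracting 4 gutters of 15 leaves 338 for 5 columns, so d = 67.6 px.

67.6 px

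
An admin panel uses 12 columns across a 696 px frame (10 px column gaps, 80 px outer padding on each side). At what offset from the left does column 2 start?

Inside the margins: 696 − 160 = 536 px.
12 columns + 11 column gaps: 12c + 11·10 = 536.
12c = 536 − 110 = 426, so c = 35.5 px.
Each column+gutter stride is 45.5 px; 1 of them past the 80 px margin is 80 + 45.5 = 125.5 px.

125.5 px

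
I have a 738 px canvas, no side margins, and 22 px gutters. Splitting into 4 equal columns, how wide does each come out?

4 columns + 3 gutters: 4c + 3·22 = 738.
4c = 738 − 66 = 672, so c = 168 px.

168 px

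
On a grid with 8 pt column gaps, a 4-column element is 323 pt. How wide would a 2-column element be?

323 − 3·8 = 299; ÷4 gives c = 74.75 pt.
Span of 2: 2·74.75 + 1·8 = 149.5 + 8 = 157.5 pt.

157.5 pt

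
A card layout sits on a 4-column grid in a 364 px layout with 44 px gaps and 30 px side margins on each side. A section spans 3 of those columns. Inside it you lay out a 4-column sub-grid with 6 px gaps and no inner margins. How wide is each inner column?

49.75 px

Take off 60 px of margins, leaving 304 px.
304 − 3·44 = 172; ÷4 gives c = 43 px.
3-column span = 3·43 + 2·44 = 217 px.
Subtracting 3 gaps of 6 leaves 199 for 4 columns, so d = 49.75 px.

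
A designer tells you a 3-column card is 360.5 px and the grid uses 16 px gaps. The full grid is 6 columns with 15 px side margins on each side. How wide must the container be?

3c + 2·16 = 360.5 → 3c = 328.5 → c = 109.5 px.
Adding margins, columns and gutters: 30 + 657 + 80 = 767 px.

767 px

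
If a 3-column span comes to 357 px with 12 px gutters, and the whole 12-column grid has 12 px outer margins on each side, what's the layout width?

357 − 2·12 = 333; ÷3 gives c = 111 px.
Adding margins, columns and gutters: 24 + 1332 + 132 = 1488 px.

1488 px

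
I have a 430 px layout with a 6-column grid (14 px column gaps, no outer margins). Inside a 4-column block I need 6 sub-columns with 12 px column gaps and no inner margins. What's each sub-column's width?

37 px

430 − 5·14 = 360; ÷6 gives c = 60 px.
Span of 4: 4·60 + 3·14 = 240 + 42 = 282 px.
282 − 5·12 = 222; ÷6 gives d = 37 px.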